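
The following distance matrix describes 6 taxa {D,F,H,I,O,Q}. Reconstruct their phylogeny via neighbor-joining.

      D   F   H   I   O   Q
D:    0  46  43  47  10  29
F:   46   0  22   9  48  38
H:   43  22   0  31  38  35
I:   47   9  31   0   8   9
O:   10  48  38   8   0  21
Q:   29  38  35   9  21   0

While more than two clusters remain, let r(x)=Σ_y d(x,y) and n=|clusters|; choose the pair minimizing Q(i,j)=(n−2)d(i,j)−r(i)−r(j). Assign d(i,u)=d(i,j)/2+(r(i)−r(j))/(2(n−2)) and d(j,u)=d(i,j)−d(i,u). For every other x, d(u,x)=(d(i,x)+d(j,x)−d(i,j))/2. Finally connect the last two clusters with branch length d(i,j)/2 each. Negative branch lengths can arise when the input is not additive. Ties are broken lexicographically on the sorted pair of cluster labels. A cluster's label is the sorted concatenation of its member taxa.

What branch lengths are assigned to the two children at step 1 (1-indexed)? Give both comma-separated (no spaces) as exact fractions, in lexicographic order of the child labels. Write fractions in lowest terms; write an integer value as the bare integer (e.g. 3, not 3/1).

1. join D+O (d=10, Q=-260) ⇒ DO; edges |D|=45/4, |O|=-5/4
  updated: d(DO,F)=42, d(DO,H)=71/2, d(DO,I)=45/2, d(DO,Q)=20
2. join F+H (d=22, Q=-337/2) ⇒ FH; edges |F|=107/12, |H|=157/12
  updated: d(DO,FH)=111/4, d(FH,I)=9, d(FH,Q)=51/2
3. join DO+Q (d=20, Q=-339/4) ⇒ DOQ; edges |DO|=223/16, |Q|=97/16
  updated: d(DOQ,FH)=133/8, d(DOQ,I)=23/4
4. join DOQ+FH (d=133/8, Q=-251/8) ⇒ DFHOQ; edges |DOQ|=107/16, |FH|=159/16
  updated: d(DFHOQ,I)=-15/16
5. join DFHOQ+I (d=-15/16) ⇒ DFHIOQ; edges |DFHOQ|=-15/32, |I|=-15/32
final tree: ((((D:45/4,O:-5/4):223/16,Q:97/16):107/16,(F:107/12,H:157/12):159/16):-15/32,I:-15/32)
total length: 1083/16

45/4,-5/4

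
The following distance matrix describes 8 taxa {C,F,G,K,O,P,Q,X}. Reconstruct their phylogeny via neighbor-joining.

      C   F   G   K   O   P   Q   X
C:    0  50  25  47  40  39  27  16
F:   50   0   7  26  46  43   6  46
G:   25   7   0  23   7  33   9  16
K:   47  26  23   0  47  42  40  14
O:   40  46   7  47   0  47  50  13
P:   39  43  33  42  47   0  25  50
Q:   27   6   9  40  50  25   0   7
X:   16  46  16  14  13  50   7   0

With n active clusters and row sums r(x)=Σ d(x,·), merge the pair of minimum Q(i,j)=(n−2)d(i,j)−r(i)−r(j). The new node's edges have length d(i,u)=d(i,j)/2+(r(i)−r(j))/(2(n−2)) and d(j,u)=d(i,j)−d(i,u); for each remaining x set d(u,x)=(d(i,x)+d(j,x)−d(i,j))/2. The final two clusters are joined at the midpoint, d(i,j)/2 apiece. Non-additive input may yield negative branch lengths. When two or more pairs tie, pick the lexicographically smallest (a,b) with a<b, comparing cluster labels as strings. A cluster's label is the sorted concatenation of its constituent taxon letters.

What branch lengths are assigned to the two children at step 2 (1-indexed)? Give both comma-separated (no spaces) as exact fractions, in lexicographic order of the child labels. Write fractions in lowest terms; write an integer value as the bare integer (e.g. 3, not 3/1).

iteration 1: select F,Q (d=6, Q=-352); attach at lengths (8, -2); label the merged cluster FQ
  updated: d(C,FQ)=71/2, d(FQ,G)=5, d(FQ,K)=30, d(FQ,O)=45, d(FQ,P)=31, d(FQ,X)=47/2
iteration 2: select G,O (d=7, Q=-273); attach at lengths (-11/2, 25/2); label the merged cluster GO
  updated: d(C,GO)=29, d(FQ,GO)=43/2, d(GO,K)=63/2, d(GO,P)=73/2, d(GO,X)=11
iteration 3: select K,X (d=14, Q=-223); attach at lengths (53/4, 3/4); label the merged cluster KX
  updated: d(C,KX)=49/2, d(FQ,KX)=79/4, d(GO,KX)=57/4, d(KX,P)=39
iteration 4: select FQ,P (d=31, Q=-641/4); attach at lengths (221/24, 523/24); label the merged cluster FPQ
  updated: d(C,FPQ)=87/4, d(FPQ,GO)=27/2, d(FPQ,KX)=111/8
iteration 5: select C,FPQ (d=87/4, Q=-647/8); attach at lengths (557/32, 139/32); label the merged cluster CFPQ
  updated: d(CFPQ,GO)=83/8, d(CFPQ,KX)=133/16
iteration 6: select CFPQ,GO (d=83/8, Q=-527/16); attach at lengths (71/32, 261/32); label the merged cluster CFGOPQ
  updated: d(CFGOPQ,KX)=195/32
iteration 7: select CFGOPQ,KX (d=195/32); attach at lengths (195/64, 195/64); label the merged cluster CFGKOPQX
final tree: (((C:557/32,((F:8,Q:-2):221/24,P:523/24):139/32):71/32,(G:-11/2,O:25/2):261/32):195/64,(K:53/4,X:3/4):195/64)
total length: 3079/32

-11/2,25/2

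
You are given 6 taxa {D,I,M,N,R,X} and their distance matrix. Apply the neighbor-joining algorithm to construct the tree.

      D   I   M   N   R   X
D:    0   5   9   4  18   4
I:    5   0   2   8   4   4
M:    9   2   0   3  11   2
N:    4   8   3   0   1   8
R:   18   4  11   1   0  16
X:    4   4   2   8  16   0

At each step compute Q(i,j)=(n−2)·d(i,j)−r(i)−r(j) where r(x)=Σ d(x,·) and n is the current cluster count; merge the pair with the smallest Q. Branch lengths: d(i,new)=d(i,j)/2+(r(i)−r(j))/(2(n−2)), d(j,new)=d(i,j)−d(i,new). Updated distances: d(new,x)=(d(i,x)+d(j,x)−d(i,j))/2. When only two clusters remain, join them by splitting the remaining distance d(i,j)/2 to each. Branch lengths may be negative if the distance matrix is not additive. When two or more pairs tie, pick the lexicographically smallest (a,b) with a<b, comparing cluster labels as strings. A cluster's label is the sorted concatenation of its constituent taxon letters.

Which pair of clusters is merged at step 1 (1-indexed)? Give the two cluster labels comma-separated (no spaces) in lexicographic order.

step 1: merge (N,R) at d=1, Q=-70; branch lengths N→-11/4, R→15/4; new cluster NR
  updated: d(D,NR)=21/2, d(I,NR)=11/2, d(M,NR)=13/2, d(NR,X)=23/2
step 2: merge (D,X) at d=4, Q=-38; branch lengths D→19/6, X→5/6; new cluster DX
  updated: d(DX,I)=5/2, d(DX,M)=7/2, d(DX,NR)=9
step 3: merge (DX,I) at d=5/2, Q=-20; branch lengths DX→5/2, I→0; new cluster DIX
  updated: d(DIX,M)=3/2, d(DIX,NR)=6
step 4: merge (DIX,M) at d=3/2, Q=-14; branch lengths DIX→1/2, M→1; new cluster DIMX
  updated: d(DIMX,NR)=11/2
step 5: merge (DIMX,NR) at d=11/2; branch lengths DIMX→11/4, NR→11/4; new cluster DIMNRX
final tree: ((((D:19/6,X:5/6):5/2,I:0):1/2,M:1):11/4,(N:-11/4,R:15/4):11/4)
total length: 29/2

N,R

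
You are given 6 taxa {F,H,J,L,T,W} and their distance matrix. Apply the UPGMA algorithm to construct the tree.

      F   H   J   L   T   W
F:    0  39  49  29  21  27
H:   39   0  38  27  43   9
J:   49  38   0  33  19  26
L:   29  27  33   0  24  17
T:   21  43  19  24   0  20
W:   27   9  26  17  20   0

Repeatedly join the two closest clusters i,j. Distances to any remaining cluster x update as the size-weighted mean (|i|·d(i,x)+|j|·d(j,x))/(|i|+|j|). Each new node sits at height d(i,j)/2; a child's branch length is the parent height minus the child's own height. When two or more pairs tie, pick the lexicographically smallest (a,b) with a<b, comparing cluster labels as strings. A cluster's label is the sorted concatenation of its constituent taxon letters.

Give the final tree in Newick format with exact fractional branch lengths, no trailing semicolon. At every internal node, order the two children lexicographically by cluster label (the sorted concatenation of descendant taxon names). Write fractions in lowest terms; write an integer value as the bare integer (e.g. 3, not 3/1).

(F:33/2,(((H:9/2,W:9/2):13/2,L:11):13/3,(J:19/2,T:19/2):35/6):7/6)

step 1: merge (H,W) at d=9; branch lengths H→9/2, W→9/2; new cluster HW
  updated: d(F,HW)=33, d(HW,J)=32, d(HW,L)=22, d(HW,T)=63/2
step 2: merge (J,T) at d=19; branch lengths J→19/2, T→19/2; new cluster JT
  updated: d(F,JT)=35, d(HW,JT)=127/4, d(JT,L)=57/2
step 3: merge (HW,L) at d=22; branch lengths HW→13/2, L→11; new cluster HLW
  updated: d(F,HLW)=95/3, d(HLW,JT)=92/3
step 4: merge (HLW,JT) at d=92/3; branch lengths HLW→13/3, JT→35/6; new cluster HJLTW
  updated: d(F,HJLTW)=33
step 5: merge (F,HJLTW) at d=33; branch lengths F→33/2, HJLTW→7/6; new cluster FHJLTW
final tree: (F:33/2,(((H:9/2,W:9/2):13/2,L:11):13/3,(J:19/2,T:19/2):35/6):7/6)
total length: 220/3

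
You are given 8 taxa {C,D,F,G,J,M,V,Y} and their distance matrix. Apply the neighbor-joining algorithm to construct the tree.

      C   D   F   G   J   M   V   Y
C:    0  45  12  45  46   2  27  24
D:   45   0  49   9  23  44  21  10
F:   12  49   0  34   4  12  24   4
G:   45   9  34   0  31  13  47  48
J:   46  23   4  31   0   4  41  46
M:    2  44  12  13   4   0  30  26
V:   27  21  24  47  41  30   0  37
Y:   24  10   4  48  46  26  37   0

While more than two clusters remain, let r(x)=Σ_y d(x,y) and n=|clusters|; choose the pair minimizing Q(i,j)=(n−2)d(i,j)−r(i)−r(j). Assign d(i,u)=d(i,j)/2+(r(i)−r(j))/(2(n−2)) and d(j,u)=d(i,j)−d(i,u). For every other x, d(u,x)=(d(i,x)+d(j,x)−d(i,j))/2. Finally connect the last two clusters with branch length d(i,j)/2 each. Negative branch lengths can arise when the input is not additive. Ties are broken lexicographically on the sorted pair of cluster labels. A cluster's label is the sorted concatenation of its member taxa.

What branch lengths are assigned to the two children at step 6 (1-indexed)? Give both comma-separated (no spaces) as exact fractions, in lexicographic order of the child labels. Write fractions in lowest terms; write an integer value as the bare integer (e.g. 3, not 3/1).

step 1: merge (D,G) at d=9, Q=-374; branch lengths D→7/3, G→20/3; new cluster DG
  updated: d(C,DG)=81/2, d(DG,F)=37, d(DG,J)=45/2, d(DG,M)=24, d(DG,V)=59/2, d(DG,Y)=49/2
step 2: merge (J,M) at d=4, Q=-483/2; branch lengths J→171/20, M→-91/20; new cluster JM
  updated: d(C,JM)=22, d(DG,JM)=85/4, d(F,JM)=6, d(JM,V)=67/2, d(JM,Y)=34
step 3: merge (F,Y) at d=4, Q=-381/2; branch lengths F→-49/16, Y→113/16; new cluster FY
  updated: d(C,FY)=16, d(DG,FY)=115/4, d(FY,JM)=18, d(FY,V)=57/2
step 4: merge (DG,JM) at d=85/4, Q=-151; branch lengths DG→89/6, JM→77/12; new cluster DGJM
  updated: d(C,DGJM)=165/8, d(DGJM,FY)=51/4, d(DGJM,V)=167/8
step 5: merge (C,FY) at d=16, Q=-711/8; branch lengths C→307/32, FY→205/32; new cluster CFY
  updated: d(CFY,DGJM)=139/16, d(CFY,V)=79/4
step 6: merge (CFY,DGJM) at d=139/16, Q=-789/16; branch lengths CFY→121/32, DGJM→157/32; new cluster CDFGJMY
  updated: d(CDFGJMY,V)=511/32
step 7: merge (CDFGJMY,V) at d=511/32; branch lengths CDFGJMY→511/64, V→511/64; new cluster CDFGJMVY
final tree: (((C:307/32,(F:-49/16,Y:113/16):205/32):121/32,((D:7/3,G:20/3):89/6,(J:171/20,M:-91/20):77/12):157/32):511/64,V:511/64)
total length: 2525/32

121/32,157/32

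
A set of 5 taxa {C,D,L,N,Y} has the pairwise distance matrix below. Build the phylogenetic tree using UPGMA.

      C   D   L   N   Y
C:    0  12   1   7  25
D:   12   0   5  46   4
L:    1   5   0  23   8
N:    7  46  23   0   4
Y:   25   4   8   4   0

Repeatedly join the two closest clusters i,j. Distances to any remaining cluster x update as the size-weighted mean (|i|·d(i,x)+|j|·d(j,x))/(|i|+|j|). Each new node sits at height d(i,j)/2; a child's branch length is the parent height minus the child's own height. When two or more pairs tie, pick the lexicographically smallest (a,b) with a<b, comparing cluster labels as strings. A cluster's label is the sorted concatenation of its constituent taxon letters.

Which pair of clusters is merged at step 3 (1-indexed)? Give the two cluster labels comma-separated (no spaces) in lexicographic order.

step 1: merge (C,L) at d=1; branch lengths C→1/2, L→1/2; new cluster CL
  updated: d(CL,D)=17/2, d(CL,N)=15, d(CL,Y)=33/2
step 2: merge (D,Y) at d=4; branch lengths D→2, Y→2; new cluster DY
  updated: d(CL,DY)=25/2, d(DY,N)=25
step 3: merge (CL,DY) at d=25/2; branch lengths CL→23/4, DY→17/4; new cluster CDLY
  updated: d(CDLY,N)=20
step 4: merge (CDLY,N) at d=20; branch lengths CDLY→15/4, N→10; new cluster CDLNY
final tree: (((C:1/2,L:1/2):23/4,(D:2,Y:2):17/4):15/4,N:10)
total length: 115/4

CL,DY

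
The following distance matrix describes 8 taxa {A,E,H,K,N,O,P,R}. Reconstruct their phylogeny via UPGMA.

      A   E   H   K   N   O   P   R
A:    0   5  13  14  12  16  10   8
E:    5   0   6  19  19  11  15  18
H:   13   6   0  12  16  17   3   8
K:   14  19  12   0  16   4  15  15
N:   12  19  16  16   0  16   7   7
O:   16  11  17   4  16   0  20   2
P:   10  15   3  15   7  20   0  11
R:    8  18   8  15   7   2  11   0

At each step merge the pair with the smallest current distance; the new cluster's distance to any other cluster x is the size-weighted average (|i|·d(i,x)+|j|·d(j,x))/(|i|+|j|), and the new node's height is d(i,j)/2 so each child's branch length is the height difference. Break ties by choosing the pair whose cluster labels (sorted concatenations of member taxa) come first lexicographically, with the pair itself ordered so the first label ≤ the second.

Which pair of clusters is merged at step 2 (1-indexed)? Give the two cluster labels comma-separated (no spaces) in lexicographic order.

iteration 1: select O,R (d=2); attach at lengths (1, 1); label the merged cluster OR
  updated: d(A,OR)=12, d(E,OR)=29/2, d(H,OR)=25/2, d(K,OR)=19/2, d(N,OR)=23/2, d(OR,P)=31/2
iteration 2: select H,P (d=3); attach at lengths (3/2, 3/2); label the merged cluster HP
  updated: d(A,HP)=23/2, d(E,HP)=21/2, d(HP,K)=27/2, d(HP,N)=23/2, d(HP,OR)=14
iteration 3: select A,E (d=5); attach at lengths (5/2, 5/2); label the merged cluster AE
  updated: d(AE,HP)=11, d(AE,K)=33/2, d(AE,N)=31/2, d(AE,OR)=53/4
iteration 4: select K,OR (d=19/2); attach at lengths (19/4, 15/4); label the merged cluster KOR
  updated: d(AE,KOR)=43/3, d(HP,KOR)=83/6, d(KOR,N)=13
iteration 5: select AE,HP (d=11); attach at lengths (3, 4); label the merged cluster AEHP
  updated: d(AEHP,KOR)=169/12, d(AEHP,N)=27/2
iteration 6: select KOR,N (d=13); attach at lengths (7/4, 13/2); label the merged cluster KNOR
  updated: d(AEHP,KNOR)=223/16
iteration 7: select AEHP,KNOR (d=223/16); attach at lengths (47/32, 15/32); label the merged cluster AEHKNOPR
final tree: (((A:5/2,E:5/2):3,(H:3/2,P:3/2):4):47/32,((K:19/4,(O:1,R:1):15/4):7/4,N:13/2):15/32)
total length: 571/16

H,P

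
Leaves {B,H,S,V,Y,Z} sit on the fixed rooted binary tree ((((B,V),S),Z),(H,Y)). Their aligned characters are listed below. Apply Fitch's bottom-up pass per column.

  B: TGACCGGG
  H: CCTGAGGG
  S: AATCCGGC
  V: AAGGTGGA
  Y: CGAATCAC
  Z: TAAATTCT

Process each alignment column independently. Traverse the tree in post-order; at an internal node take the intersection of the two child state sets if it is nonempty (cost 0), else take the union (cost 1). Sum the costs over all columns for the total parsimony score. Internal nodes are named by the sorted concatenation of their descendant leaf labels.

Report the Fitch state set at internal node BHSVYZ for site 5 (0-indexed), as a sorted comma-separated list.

G

site 0, node BV: B={T} ∪ V={A} → {A,T} (+1)
site 0, node BSV: BV={A,T} ∩ S={A} → {A} (+0)
site 0, node BSVZ: BSV={A} ∪ Z={T} → {A,T} (+1)
site 0, node HY: H={C} ∩ Y={C} → {C} (+0)
site 0, node BHSVYZ: BSVZ={A,T} ∪ HY={C} → {A,C,T} (+1)
site 1, node BV: B={G} ∪ V={A} → {A,G} (+1)
site 1, node BSV: BV={A,G} ∩ S={A} → {A} (+0)
site 1, node BSVZ: BSV={A} ∩ Z={A} → {A} (+0)
site 1, node HY: H={C} ∪ Y={G} → {C,G} (+1)
site 1, node BHSVYZ: BSVZ={A} ∪ HY={C,G} → {A,C,G} (+1)
site 2, node BV: B={A} ∪ V={G} → {A,G} (+1)
site 2, node BSV: BV={A,G} ∪ S={T} → {A,G,T} (+1)
site 2, node BSVZ: BSV={A,G,T} ∩ Z={A} → {A} (+0)
site 2, node HY: H={T} ∪ Y={A} → {A,T} (+1)
site 2, node BHSVYZ: BSVZ={A} ∩ HY={A,T} → {A} (+0)
site 3, node BV: B={C} ∪ V={G} → {C,G} (+1)
site 3, node BSV: BV={C,G} ∩ S={C} → {C} (+0)
site 3, node BSVZ: BSV={C} ∪ Z={A} → {A,C} (+1)
site 3, node HY: H={G} ∪ Y={A} → {A,G} (+1)
site 3, node BHSVYZ: BSVZ={A,C} ∩ HY={A,G} → {A} (+0)
site 4, node BV: B={C} ∪ V={T} → {C,T} (+1)
site 4, node BSV: BV={C,T} ∩ S={C} → {C} (+0)
site 4, node BSVZ: BSV={C} ∪ Z={T} → {C,T} (+1)
site 4, node HY: H={A} ∪ Y={T} → {A,T} (+1)
site 4, node BHSVYZ: BSVZ={C,T} ∩ HY={A,T} → {T} (+0)
site 5, node BV: B={G} ∩ V={G} → {G} (+0)
site 5, node BSV: BV={G} ∩ S={G} → {G} (+0)
site 5, node BSVZ: BSV={G} ∪ Z={T} → {G,T} (+1)
site 5, node HY: H={G} ∪ Y={C} → {C,G} (+1)
site 5, node BHSVYZ: BSVZ={G,T} ∩ HY={C,G} → {G} (+0)
site 6, node BV: B={G} ∩ V={G} → {G} (+0)
site 6, node BSV: BV={G} ∩ S={G} → {G} (+0)
site 6, node BSVZ: BSV={G} ∪ Z={C} → {C,G} (+1)
site 6, node HY: H={G} ∪ Y={A} → {A,G} (+1)
site 6, node BHSVYZ: BSVZ={C,G} ∩ HY={A,G} → {G} (+0)
site 7, node BV: B={G} ∪ V={A} → {A,G} (+1)
site 7, node BSV: BV={A,G} ∪ S={C} → {A,C,G} (+1)
site 7, node BSVZ: BSV={A,C,G} ∪ Z={T} → {A,C,G,T} (+1)
site 7, node HY: H={G} ∪ Y={C} → {C,G} (+1)
site 7, node BHSVYZ: BSVZ={A,C,G,T} ∩ HY={C,G} → {C,G} (+0)
per-site changes: [3, 3, 3, 3, 3, 2, 2, 4]; total = 23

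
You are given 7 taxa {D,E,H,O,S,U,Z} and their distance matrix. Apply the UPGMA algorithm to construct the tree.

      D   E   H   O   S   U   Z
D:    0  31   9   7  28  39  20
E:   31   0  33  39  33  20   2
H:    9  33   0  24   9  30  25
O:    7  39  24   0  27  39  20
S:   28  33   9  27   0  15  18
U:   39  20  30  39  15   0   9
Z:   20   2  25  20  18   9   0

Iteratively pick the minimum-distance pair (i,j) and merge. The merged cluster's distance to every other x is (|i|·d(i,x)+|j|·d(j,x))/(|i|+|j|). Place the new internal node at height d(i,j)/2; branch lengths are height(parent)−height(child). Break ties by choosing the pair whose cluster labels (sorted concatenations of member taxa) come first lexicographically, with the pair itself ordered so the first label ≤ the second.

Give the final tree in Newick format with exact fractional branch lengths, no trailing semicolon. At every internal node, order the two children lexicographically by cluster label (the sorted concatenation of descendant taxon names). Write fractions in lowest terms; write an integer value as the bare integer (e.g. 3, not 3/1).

(((D:7/2,O:7/2):15/2,(H:9/2,S:9/2):13/2):13/4,((E:1,Z:1):25/4,U:29/4):7)

1. join E+Z (d=2) ⇒ EZ; edges |E|=1, |Z|=1
  updated: d(D,EZ)=51/2, d(EZ,H)=29, d(EZ,O)=59/2, d(EZ,S)=51/2, d(EZ,U)=29/2
2. join D+O (d=7) ⇒ DO; edges |D|=7/2, |O|=7/2
  updated: d(DO,EZ)=55/2, d(DO,H)=33/2, d(DO,S)=55/2, d(DO,U)=39
3. join H+S (d=9) ⇒ HS; edges |H|=9/2, |S|=9/2
  updated: d(DO,HS)=22, d(EZ,HS)=109/4, d(HS,U)=45/2
4. join EZ+U (d=29/2) ⇒ EUZ; edges |EZ|=25/4, |U|=29/4
  updated: d(DO,EUZ)=94/3, d(EUZ,HS)=77/3
5. join DO+HS (d=22) ⇒ DHOS; edges |DO|=15/2, |HS|=13/2
  updated: d(DHOS,EUZ)=57/2
6. join DHOS+EUZ (d=57/2) ⇒ DEHOSUZ; edges |DHOS|=13/4, |EUZ|=7
final tree: (((D:7/2,O:7/2):15/2,(H:9/2,S:9/2):13/2):13/4,((E:1,Z:1):25/4,U:29/4):7)
total length: 223/4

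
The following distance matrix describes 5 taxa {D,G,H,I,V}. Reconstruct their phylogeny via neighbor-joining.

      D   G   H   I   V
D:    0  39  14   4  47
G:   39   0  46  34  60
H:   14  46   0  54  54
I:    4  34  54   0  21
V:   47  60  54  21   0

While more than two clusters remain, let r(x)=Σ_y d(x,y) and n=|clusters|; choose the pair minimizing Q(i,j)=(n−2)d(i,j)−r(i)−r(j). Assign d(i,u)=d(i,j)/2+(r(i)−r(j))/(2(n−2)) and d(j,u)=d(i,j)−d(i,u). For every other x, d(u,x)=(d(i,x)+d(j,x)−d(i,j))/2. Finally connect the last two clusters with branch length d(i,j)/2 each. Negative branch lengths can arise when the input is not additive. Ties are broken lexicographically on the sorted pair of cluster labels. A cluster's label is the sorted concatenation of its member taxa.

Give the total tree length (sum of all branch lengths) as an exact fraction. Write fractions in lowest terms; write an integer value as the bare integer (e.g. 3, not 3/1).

657/8

iteration 1: select I,V (d=21, Q=-232); attach at lengths (-1, 22); label the merged cluster IV
  updated: d(D,IV)=15, d(G,IV)=73/2, d(H,IV)=87/2
iteration 2: select D,H (d=14, Q=-287/2); attach at lengths (-15/8, 127/8); label the merged cluster DH
  updated: d(DH,G)=71/2, d(DH,IV)=89/4
iteration 3: select DH,G (d=71/2, Q=-377/4); attach at lengths (85/8, 199/8); label the merged cluster DGH
  updated: d(DGH,IV)=93/8
iteration 4: select DGH,IV (d=93/8); attach at lengths (93/16, 93/16); label the merged cluster DGHIV
final tree: (((D:-15/8,H:127/8):85/8,G:199/8):93/16,(I:-1,V:22):93/16)
total length: 657/8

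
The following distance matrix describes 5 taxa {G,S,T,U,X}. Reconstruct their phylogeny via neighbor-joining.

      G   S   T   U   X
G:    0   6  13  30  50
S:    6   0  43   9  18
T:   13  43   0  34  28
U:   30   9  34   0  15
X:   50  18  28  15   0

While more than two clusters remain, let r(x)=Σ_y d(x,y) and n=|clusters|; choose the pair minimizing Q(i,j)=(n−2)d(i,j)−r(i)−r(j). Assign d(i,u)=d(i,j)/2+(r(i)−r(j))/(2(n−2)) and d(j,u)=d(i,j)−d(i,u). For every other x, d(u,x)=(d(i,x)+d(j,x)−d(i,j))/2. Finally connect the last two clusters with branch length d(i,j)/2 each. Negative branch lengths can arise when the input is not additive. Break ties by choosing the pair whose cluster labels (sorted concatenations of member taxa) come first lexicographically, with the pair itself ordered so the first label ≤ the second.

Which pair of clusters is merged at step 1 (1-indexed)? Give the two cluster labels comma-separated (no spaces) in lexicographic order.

step 1: merge (G,T) at d=13, Q=-178; branch lengths G→10/3, T→29/3; new cluster GT
  updated: d(GT,S)=18, d(GT,U)=51/2, d(GT,X)=65/2
step 2: merge (GT,S) at d=18, Q=-85; branch lengths GT→67/4, S→5/4; new cluster GST
  updated: d(GST,U)=33/4, d(GST,X)=65/4
step 3: merge (GST,U) at d=33/4, Q=-79/2; branch lengths GST→19/4, U→7/2; new cluster GSTU
  updated: d(GSTU,X)=23/2
step 4: merge (GSTU,X) at d=23/2; branch lengths GSTU→23/4, X→23/4; new cluster GSTUX
final tree: ((((G:10/3,T:29/3):67/4,S:5/4):19/4,U:7/2):23/4,X:23/4)
total length: 203/4

G,T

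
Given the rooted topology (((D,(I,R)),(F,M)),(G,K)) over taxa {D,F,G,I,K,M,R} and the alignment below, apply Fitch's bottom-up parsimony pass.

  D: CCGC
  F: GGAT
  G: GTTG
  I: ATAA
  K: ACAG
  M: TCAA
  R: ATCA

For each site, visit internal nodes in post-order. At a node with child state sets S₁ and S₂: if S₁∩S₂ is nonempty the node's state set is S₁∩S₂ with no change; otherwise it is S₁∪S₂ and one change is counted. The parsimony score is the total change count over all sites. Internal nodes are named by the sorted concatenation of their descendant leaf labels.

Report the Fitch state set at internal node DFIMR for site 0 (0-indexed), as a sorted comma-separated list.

A,C,G,T

IR@0: {A} ∩ {A} = {A} (intersection, +0)
DIR@0: {C} ∪ {A} = {A,C} (union, +1)
FM@0: {G} ∪ {T} = {G,T} (union, +1)
DFIMR@0: {A,C} ∪ {G,T} = {A,C,G,T} (union, +1)
GK@0: {G} ∪ {A} = {A,G} (union, +1)
DFGIKMR@0: {A,C,G,T} ∩ {A,G} = {A,G} (intersection, +0)
IR@1: {T} ∩ {T} = {T} (intersection, +0)
DIR@1: {C} ∪ {T} = {C,T} (union, +1)
FM@1: {G} ∪ {C} = {C,G} (union, +1)
DFIMR@1: {C,T} ∩ {C,G} = {C} (intersection, +0)
GK@1: {T} ∪ {C} = {C,T} (union, +1)
DFGIKMR@1: {C} ∩ {C,T} = {C} (intersection, +0)
IR@2: {A} ∪ {C} = {A,C} (union, +1)
DIR@2: {G} ∪ {A,C} = {A,C,G} (union, +1)
FM@2: {A} ∩ {A} = {A} (intersection, +0)
DFIMR@2: {A,C,G} ∩ {A} = {A} (intersection, +0)
GK@2: {T} ∪ {A} = {A,T} (union, +1)
DFGIKMR@2: {A} ∩ {A,T} = {A} (intersection, +0)
IR@3: {A} ∩ {A} = {A} (intersection, +0)
DIR@3: {C} ∪ {A} = {A,C} (union, +1)
FM@3: {T} ∪ {A} = {A,T} (union, +1)
DFIMR@3: {A,C} ∩ {A,T} = {A} (intersection, +0)
GK@3: {G} ∩ {G} = {G} (intersection, +0)
DFGIKMR@3: {A} ∪ {G} = {A,G} (union, +1)
per-site changes: [4, 3, 3, 3]; total = 13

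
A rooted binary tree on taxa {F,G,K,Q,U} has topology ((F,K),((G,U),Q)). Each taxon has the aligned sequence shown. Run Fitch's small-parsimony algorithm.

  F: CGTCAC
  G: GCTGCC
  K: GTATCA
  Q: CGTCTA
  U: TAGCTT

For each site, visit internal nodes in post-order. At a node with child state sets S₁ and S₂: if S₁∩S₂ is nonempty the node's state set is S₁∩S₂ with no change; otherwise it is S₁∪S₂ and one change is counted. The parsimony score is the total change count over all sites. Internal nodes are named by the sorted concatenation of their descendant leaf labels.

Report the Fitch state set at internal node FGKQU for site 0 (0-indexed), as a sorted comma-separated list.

C,G

FK@0: {C} ∪ {G} = {C,G} (union, +1)
GU@0: {G} ∪ {T} = {G,T} (union, +1)
GQU@0: {G,T} ∪ {C} = {C,G,T} (union, +1)
FGKQU@0: {C,G} ∩ {C,G,T} = {C,G} (intersection, +0)
FK@1: {G} ∪ {T} = {G,T} (union, +1)
GU@1: {C} ∪ {A} = {A,C} (union, +1)
GQU@1: {A,C} ∪ {G} = {A,C,G} (union, +1)
FGKQU@1: {G,T} ∩ {A,C,G} = {G} (intersection, +0)
FK@2: {T} ∪ {A} = {A,T} (union, +1)
GU@2: {T} ∪ {G} = {G,T} (union, +1)
GQU@2: {G,T} ∩ {T} = {T} (intersection, +0)
FGKQU@2: {A,T} ∩ {T} = {T} (intersection, +0)
FK@3: {C} ∪ {T} = {C,T} (union, +1)
GU@3: {G} ∪ {C} = {C,G} (union, +1)
GQU@3: {C,G} ∩ {C} = {C} (intersection, +0)
FGKQU@3: {C,T} ∩ {C} = {C} (intersection, +0)
FK@4: {A} ∪ {C} = {A,C} (union, +1)
GU@4: {C} ∪ {T} = {C,T} (union, +1)
GQU@4: {C,T} ∩ {T} = {T} (intersection, +0)
FGKQU@4: {A,C} ∪ {T} = {A,C,T} (union, +1)
FK@5: {C} ∪ {A} = {A,C} (union, +1)
GU@5: {C} ∪ {T} = {C,T} (union, +1)
GQU@5: {C,T} ∪ {A} = {A,C,T} (union, +1)
FGKQU@5: {A,C} ∩ {A,C,T} = {A,C} (intersection, +0)
per-site changes: [3, 3, 2, 2, 3, 3]; total = 16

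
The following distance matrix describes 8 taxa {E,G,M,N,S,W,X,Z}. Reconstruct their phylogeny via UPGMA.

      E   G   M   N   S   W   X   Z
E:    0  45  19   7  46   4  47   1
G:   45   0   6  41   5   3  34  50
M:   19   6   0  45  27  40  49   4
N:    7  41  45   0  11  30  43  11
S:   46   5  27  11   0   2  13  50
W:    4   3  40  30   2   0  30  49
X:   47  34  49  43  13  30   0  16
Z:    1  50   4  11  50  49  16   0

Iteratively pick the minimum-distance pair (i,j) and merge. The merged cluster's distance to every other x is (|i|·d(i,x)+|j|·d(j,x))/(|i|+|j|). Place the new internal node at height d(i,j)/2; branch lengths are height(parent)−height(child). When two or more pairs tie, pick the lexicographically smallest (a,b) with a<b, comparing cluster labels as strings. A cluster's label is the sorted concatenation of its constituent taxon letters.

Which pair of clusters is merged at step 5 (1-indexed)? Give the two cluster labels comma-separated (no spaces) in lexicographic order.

ENZ,M

iteration 1: select E,Z (d=1); attach at lengths (1/2, 1/2); label the merged cluster EZ
  updated: d(EZ,G)=95/2, d(EZ,M)=23/2, d(EZ,N)=9, d(EZ,S)=48, d(EZ,W)=53/2, d(EZ,X)=63/2
iteration 2: select S,W (d=2); attach at lengths (1, 1); label the merged cluster SW
  updated: d(EZ,SW)=149/4, d(G,SW)=4, d(M,SW)=67/2, d(N,SW)=41/2, d(SW,X)=43/2
iteration 3: select G,SW (d=4); attach at lengths (2, 1); label the merged cluster GSW
  updated: d(EZ,GSW)=122/3, d(GSW,M)=73/3, d(GSW,N)=82/3, d(GSW,X)=77/3
iteration 4: select EZ,N (d=9); attach at lengths (4, 9/2); label the merged cluster ENZ
  updated: d(ENZ,GSW)=326/9, d(ENZ,M)=68/3, d(ENZ,X)=106/3
iteration 5: select ENZ,M (d=68/3); attach at lengths (41/6, 34/3); label the merged cluster EMNZ
  updated: d(EMNZ,GSW)=133/4, d(EMNZ,X)=155/4
iteration 6: select GSW,X (d=77/3); attach at lengths (65/6, 77/6); label the merged cluster GSWX
  updated: d(EMNZ,GSWX)=277/8
iteration 7: select EMNZ,GSWX (d=277/8); attach at lengths (287/48, 215/48); label the merged cluster EGMNSWXZ
final tree: ((((E:1/2,Z:1/2):4,N:9/2):41/6,M:34/3):287/48,((G:2,(S:1,W:1):1):65/6,X:77/6):215/48)
total length: 1603/24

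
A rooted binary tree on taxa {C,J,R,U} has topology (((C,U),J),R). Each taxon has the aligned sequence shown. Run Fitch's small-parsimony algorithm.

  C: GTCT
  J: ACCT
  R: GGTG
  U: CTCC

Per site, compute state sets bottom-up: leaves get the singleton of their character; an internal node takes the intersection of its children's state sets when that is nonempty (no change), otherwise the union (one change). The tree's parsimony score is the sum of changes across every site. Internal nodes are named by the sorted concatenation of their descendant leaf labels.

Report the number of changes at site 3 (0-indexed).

CU@0: {G} ∪ {C} = {C,G} (union, +1)
CJU@0: {C,G} ∪ {A} = {A,C,G} (union, +1)
CJRU@0: {A,C,G} ∩ {G} = {G} (intersection, +0)
CU@1: {T} ∩ {T} = {T} (intersection, +0)
CJU@1: {T} ∪ {C} = {C,T} (union, +1)
CJRU@1: {C,T} ∪ {G} = {C,G,T} (union, +1)
CU@2: {C} ∩ {C} = {C} (intersection, +0)
CJU@2: {C} ∩ {C} = {C} (intersection, +0)
CJRU@2: {C} ∪ {T} = {C,T} (union, +1)
CU@3: {T} ∪ {C} = {C,T} (union, +1)
CJU@3: {C,T} ∩ {T} = {T} (intersection, +0)
CJRU@3: {T} ∪ {G} = {G,T} (union, +1)
per-site changes: [2, 2, 1, 2]; total = 7

2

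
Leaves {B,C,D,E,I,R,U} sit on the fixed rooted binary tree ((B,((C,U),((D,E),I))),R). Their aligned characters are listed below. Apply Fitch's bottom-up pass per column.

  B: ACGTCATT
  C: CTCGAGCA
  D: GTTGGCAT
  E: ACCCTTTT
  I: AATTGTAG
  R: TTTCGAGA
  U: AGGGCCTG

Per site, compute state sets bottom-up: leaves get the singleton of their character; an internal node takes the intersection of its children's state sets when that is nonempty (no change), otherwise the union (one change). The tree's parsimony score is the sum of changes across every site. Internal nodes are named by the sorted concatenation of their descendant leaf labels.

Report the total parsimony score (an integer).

31

[col 0] CU: children C:{C}, U:{A} ∪→ {A,C}; cost 1
[col 0] DE: children D:{G}, E:{A} ∪→ {A,G}; cost 1
[col 0] DEI: children DE:{A,G}, I:{A} ∩→ {A}; cost 0
[col 0] CDEIU: children CU:{A,C}, DEI:{A} ∩→ {A}; cost 0
[col 0] BCDEIU: children B:{A}, CDEIU:{A} ∩→ {A}; cost 0
[col 0] BCDEIRU: children BCDEIU:{A}, R:{T} ∪→ {A,T}; cost 1
[col 1] CU: children C:{T}, U:{G} ∪→ {G,T}; cost 1
[col 1] DE: children D:{T}, E:{C} ∪→ {C,T}; cost 1
[col 1] DEI: children DE:{C,T}, I:{A} ∪→ {A,C,T}; cost 1
[col 1] CDEIU: children CU:{G,T}, DEI:{A,C,T} ∩→ {T}; cost 0
[col 1] BCDEIU: children B:{C}, CDEIU:{T} ∪→ {C,T}; cost 1
[col 1] BCDEIRU: children BCDEIU:{C,T}, R:{T} ∩→ {T}; cost 0
[col 2] CU: children C:{C}, U:{G} ∪→ {C,G}; cost 1
[col 2] DE: children D:{T}, E:{C} ∪→ {C,T}; cost 1
[col 2] DEI: children DE:{C,T}, I:{T} ∩→ {T}; cost 0
[col 2] CDEIU: children CU:{C,G}, DEI:{T} ∪→ {C,G,T}; cost 1
[col 2] BCDEIU: children B:{G}, CDEIU:{C,G,T} ∩→ {G}; cost 0
[col 2] BCDEIRU: children BCDEIU:{G}, R:{T} ∪→ {G,T}; cost 1
[col 3] CU: children C:{G}, U:{G} ∩→ {G}; cost 0
[col 3] DE: children D:{G}, E:{C} ∪→ {C,G}; cost 1
[col 3] DEI: children DE:{C,G}, I:{T} ∪→ {C,G,T}; cost 1
[col 3] CDEIU: children CU:{G}, DEI:{C,G,T} ∩→ {G}; cost 0
[col 3] BCDEIU: children B:{T}, CDEIU:{G} ∪→ {G,T}; cost 1
[col 3] BCDEIRU: children BCDEIU:{G,T}, R:{C} ∪→ {C,G,T}; cost 1
[col 4] CU: children C:{A}, U:{C} ∪→ {A,C}; cost 1
[col 4] DE: children D:{G}, E:{T} ∪→ {G,T}; cost 1
[col 4] DEI: children DE:{G,T}, I:{G} ∩→ {G}; cost 0
[col 4] CDEIU: children CU:{A,C}, DEI:{G} ∪→ {A,C,G}; cost 1
[col 4] BCDEIU: children B:{C}, CDEIU:{A,C,G} ∩→ {C}; cost 0
[col 4] BCDEIRU: children BCDEIU:{C}, R:{G} ∪→ {C,G}; cost 1
[col 5] CU: children C:{G}, U:{C} ∪→ {C,G}; cost 1
[col 5] DE: children D:{C}, E:{T} ∪→ {C,T}; cost 1
[col 5] DEI: children DE:{C,T}, I:{T} ∩→ {T}; cost 0
[col 5] CDEIU: children CU:{C,G}, DEI:{T} ∪→ {C,G,T}; cost 1
[col 5] BCDEIU: children B:{A}, CDEIU:{C,G,T} ∪→ {A,C,G,T}; cost 1
[col 5] BCDEIRU: children BCDEIU:{A,C,G,T}, R:{A} ∩→ {A}; cost 0
[col 6] CU: children C:{C}, U:{T} ∪→ {C,T}; cost 1
[col 6] DE: children D:{A}, E:{T} ∪→ {A,T}; cost 1
[col 6] DEI: children DE:{A,T}, I:{A} ∩→ {A}; cost 0
[col 6] CDEIU: children CU:{C,T}, DEI:{A} ∪→ {A,C,T}; cost 1
[col 6] BCDEIU: children B:{T}, CDEIU:{A,C,T} ∩→ {T}; cost 0
[col 6] BCDEIRU: children BCDEIU:{T}, R:{G} ∪→ {G,T}; cost 1
[col 7] CU: children C:{A}, U:{G} ∪→ {A,G}; cost 1
[col 7] DE: children D:{T}, E:{T} ∩→ {T}; cost 0
[col 7] DEI: children DE:{T}, I:{G} ∪→ {G,T}; cost 1
[col 7] CDEIU: children CU:{A,G}, DEI:{G,T} ∩→ {G}; cost 0
[col 7] BCDEIU: children B:{T}, CDEIU:{G} ∪→ {G,T}; cost 1
[col 7] BCDEIRU: children BCDEIU:{G,T}, R:{A} ∪→ {A,G,T}; cost 1
per-site changes: [3, 4, 4, 4, 4, 4, 4, 4]; total = 31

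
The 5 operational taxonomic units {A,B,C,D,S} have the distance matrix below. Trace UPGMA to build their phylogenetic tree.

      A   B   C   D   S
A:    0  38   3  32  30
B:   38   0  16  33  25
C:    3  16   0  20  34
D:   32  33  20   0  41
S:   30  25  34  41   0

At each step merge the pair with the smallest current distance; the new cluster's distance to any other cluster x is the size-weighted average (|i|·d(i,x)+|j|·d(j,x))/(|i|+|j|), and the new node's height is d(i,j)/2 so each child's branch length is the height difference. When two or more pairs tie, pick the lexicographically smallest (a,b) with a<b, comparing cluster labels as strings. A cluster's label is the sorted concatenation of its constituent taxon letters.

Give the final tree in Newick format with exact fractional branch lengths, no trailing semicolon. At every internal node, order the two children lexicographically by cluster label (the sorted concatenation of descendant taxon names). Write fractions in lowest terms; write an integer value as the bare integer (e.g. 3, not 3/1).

(((A:3/2,C:3/2):23/2,D:13):3,(B:25/2,S:25/2):7/2)

1. join A+C (d=3) ⇒ AC; edges |A|=3/2, |C|=3/2
  updated: d(AC,B)=27, d(AC,D)=26, d(AC,S)=32
2. join B+S (d=25) ⇒ BS; edges |B|=25/2, |S|=25/2
  updated: d(AC,BS)=59/2, d(BS,D)=37
3. join AC+D (d=26) ⇒ ACD; edges |AC|=23/2, |D|=13
  updated: d(ACD,BS)=32
4. join ACD+BS (d=32) ⇒ ABCDS; edges |ACD|=3, |BS|=7/2
final tree: (((A:3/2,C:3/2):23/2,D:13):3,(B:25/2,S:25/2):7/2)
total length: 59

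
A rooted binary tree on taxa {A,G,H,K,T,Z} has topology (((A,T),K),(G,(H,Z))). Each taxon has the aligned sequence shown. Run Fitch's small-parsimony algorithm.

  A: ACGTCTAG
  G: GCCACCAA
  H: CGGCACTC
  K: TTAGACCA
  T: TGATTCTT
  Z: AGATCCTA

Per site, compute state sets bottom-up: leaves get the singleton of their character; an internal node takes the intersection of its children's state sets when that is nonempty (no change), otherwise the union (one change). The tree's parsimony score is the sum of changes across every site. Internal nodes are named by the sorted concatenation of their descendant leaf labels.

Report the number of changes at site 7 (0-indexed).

AT@0: {A} ∪ {T} = {A,T} (union, +1)
AKT@0: {A,T} ∩ {T} = {T} (intersection, +0)
HZ@0: {C} ∪ {A} = {A,C} (union, +1)
GHZ@0: {G} ∪ {A,C} = {A,C,G} (union, +1)
AGHKTZ@0: {T} ∪ {A,C,G} = {A,C,G,T} (union, +1)
AT@1: {C} ∪ {G} = {C,G} (union, +1)
AKT@1: {C,G} ∪ {T} = {C,G,T} (union, +1)
HZ@1: {G} ∩ {G} = {G} (intersection, +0)
GHZ@1: {C} ∪ {G} = {C,G} (union, +1)
AGHKTZ@1: {C,G,T} ∩ {C,G} = {C,G} (intersection, +0)
AT@2: {G} ∪ {A} = {A,G} (union, +1)
AKT@2: {A,G} ∩ {A} = {A} (intersection, +0)
HZ@2: {G} ∪ {A} = {A,G} (union, +1)
GHZ@2: {C} ∪ {A,G} = {A,C,G} (union, +1)
AGHKTZ@2: {A} ∩ {A,C,G} = {A} (intersection, +0)
AT@3: {T} ∩ {T} = {T} (intersection, +0)
AKT@3: {T} ∪ {G} = {G,T} (union, +1)
HZ@3: {C} ∪ {T} = {C,T} (union, +1)
GHZ@3: {A} ∪ {C,T} = {A,C,T} (union, +1)
AGHKTZ@3: {G,T} ∩ {A,C,T} = {T} (intersection, +0)
AT@4: {C} ∪ {T} = {C,T} (union, +1)
AKT@4: {C,T} ∪ {A} = {A,C,T} (union, +1)
HZ@4: {A} ∪ {C} = {A,C} (union, +1)
GHZ@4: {C} ∩ {A,C} = {C} (intersection, +0)
AGHKTZ@4: {A,C,T} ∩ {C} = {C} (intersection, +0)
AT@5: {T} ∪ {C} = {C,T} (union, +1)
AKT@5: {C,T} ∩ {C} = {C} (intersection, +0)
HZ@5: {C} ∩ {C} = {C} (intersection, +0)
GHZ@5: {C} ∩ {C} = {C} (intersection, +0)
AGHKTZ@5: {C} ∩ {C} = {C} (intersection, +0)
AT@6: {A} ∪ {T} = {A,T} (union, +1)
AKT@6: {A,T} ∪ {C} = {A,C,T} (union, +1)
HZ@6: {T} ∩ {T} = {T} (intersection, +0)
GHZ@6: {A} ∪ {T} = {A,T} (union, +1)
AGHKTZ@6: {A,C,T} ∩ {A,T} = {A,T} (intersection, +0)
AT@7: {G} ∪ {T} = {G,T} (union, +1)
AKT@7: {G,T} ∪ {A} = {A,G,T} (union, +1)
HZ@7: {C} ∪ {A} = {A,C} (union, +1)
GHZ@7: {A} ∩ {A,C} = {A} (intersection, +0)
AGHKTZ@7: {A,G,T} ∩ {A} = {A} (intersection, +0)
per-site changes: [4, 3, 3, 3, 3, 1, 3, 3]; total = 23

3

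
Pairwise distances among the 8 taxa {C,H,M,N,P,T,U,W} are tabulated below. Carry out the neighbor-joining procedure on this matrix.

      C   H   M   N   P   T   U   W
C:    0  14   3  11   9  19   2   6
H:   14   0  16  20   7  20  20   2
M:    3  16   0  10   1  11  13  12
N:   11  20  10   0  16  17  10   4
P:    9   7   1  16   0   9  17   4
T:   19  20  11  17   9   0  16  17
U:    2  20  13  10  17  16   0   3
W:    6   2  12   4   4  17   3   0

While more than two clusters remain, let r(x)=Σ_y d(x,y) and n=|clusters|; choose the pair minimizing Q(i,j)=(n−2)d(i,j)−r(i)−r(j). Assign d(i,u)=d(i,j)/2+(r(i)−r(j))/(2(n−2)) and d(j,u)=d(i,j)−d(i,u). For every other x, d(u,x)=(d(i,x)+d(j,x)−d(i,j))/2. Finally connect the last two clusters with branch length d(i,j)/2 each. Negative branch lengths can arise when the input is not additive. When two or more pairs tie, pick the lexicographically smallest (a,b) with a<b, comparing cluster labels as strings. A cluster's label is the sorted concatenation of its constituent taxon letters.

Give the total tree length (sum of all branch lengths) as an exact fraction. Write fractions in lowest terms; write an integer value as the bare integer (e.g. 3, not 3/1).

iteration 1: select H,W (d=2, Q=-135); attach at lengths (21/4, -13/4); label the merged cluster HW
  updated: d(C,HW)=9, d(HW,M)=13, d(HW,N)=11, d(HW,P)=9/2, d(HW,T)=35/2, d(HW,U)=21/2
iteration 2: select C,U (d=2, Q=-223/2); attach at lengths (-11/20, 51/20); label the merged cluster CU
  updated: d(CU,HW)=35/4, d(CU,M)=7, d(CU,N)=19/2, d(CU,P)=12, d(CU,T)=33/2
iteration 3: select M,P (d=1, Q=-161/2); attach at lengths (7/16, 9/16); label the merged cluster MP
  updated: d(CU,MP)=9, d(HW,MP)=33/4, d(MP,N)=25/2, d(MP,T)=19/2
iteration 4: select MP,T (d=19/2, Q=-285/4); attach at lengths (29/24, 199/24); label the merged cluster MPT
  updated: d(CU,MPT)=8, d(HW,MPT)=65/8, d(MPT,N)=10
iteration 5: select CU,N (d=19/2, Q=-151/4); attach at lengths (59/16, 93/16); label the merged cluster CNU
  updated: d(CNU,HW)=41/8, d(CNU,MPT)=17/4
iteration 6: select CNU,HW (d=41/8, Q=-35/2); attach at lengths (5/8, 9/2); label the merged cluster CHNUW
  updated: d(CHNUW,MPT)=29/8
iteration 7: select CHNUW,MPT (d=29/8); attach at lengths (29/16, 29/16); label the merged cluster CHMNPTUW
final tree: ((((C:-11/20,U:51/20):59/16,N:93/16):5/8,(H:21/4,W:-13/4):9/2):29/16,((M:7/16,P:9/16):29/24,T:199/24):29/16)
total length: 131/4

131/4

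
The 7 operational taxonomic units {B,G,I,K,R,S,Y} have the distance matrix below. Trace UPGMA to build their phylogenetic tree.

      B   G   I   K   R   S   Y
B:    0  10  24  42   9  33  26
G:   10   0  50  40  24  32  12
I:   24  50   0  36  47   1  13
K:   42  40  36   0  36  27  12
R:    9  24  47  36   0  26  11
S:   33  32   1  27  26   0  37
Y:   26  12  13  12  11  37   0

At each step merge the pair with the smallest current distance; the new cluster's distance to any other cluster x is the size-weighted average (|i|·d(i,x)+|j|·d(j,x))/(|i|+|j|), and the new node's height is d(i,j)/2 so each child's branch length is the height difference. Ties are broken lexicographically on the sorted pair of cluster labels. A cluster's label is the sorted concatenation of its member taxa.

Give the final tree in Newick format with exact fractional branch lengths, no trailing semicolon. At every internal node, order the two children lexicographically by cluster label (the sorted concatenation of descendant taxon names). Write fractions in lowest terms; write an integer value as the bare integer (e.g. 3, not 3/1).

(((B:9/2,R:9/2):35/8,(G:6,Y:6):23/8):179/24,((I:1/2,S:1/2):61/4,K:63/4):7/12)

step 1: merge (I,S) at d=1; branch lengths I→1/2, S→1/2; new cluster IS
  updated: d(B,IS)=57/2, d(G,IS)=41, d(IS,K)=63/2, d(IS,R)=73/2, d(IS,Y)=25
step 2: merge (B,R) at d=9; branch lengths B→9/2, R→9/2; new cluster BR
  updated: d(BR,G)=17, d(BR,IS)=65/2, d(BR,K)=39, d(BR,Y)=37/2
step 3: merge (G,Y) at d=12; branch lengths G→6, Y→6; new cluster GY
  updated: d(BR,GY)=71/4, d(GY,IS)=33, d(GY,K)=26
step 4: merge (BR,GY) at d=71/4; branch lengths BR→35/8, GY→23/8; new cluster BGRY
  updated: d(BGRY,IS)=131/4, d(BGRY,K)=65/2
step 5: merge (IS,K) at d=63/2; branch lengths IS→61/4, K→63/4; new cluster IKS
  updated: d(BGRY,IKS)=98/3
step 6: merge (BGRY,IKS) at d=98/3; branch lengths BGRY→179/24, IKS→7/12; new cluster BGIKRSY
final tree: (((B:9/2,R:9/2):35/8,(G:6,Y:6):23/8):179/24,((I:1/2,S:1/2):61/4,K:63/4):7/12)
total length: 1639/24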